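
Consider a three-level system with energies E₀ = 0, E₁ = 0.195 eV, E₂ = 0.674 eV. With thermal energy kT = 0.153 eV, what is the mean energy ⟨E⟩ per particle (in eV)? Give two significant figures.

Eᵢ/kT = 0, 1.275, 4.405.
Z = Σ e^(−Eᵢ/kT) = e^(−0) + e^(−1.275) + e^(−4.405) = 1.000 + 0.2794 + 0.01222 = 1.292.
⟨E⟩ = Σ Eᵢ e^(−Eᵢ/kT) / Z = (0·1.000 + 0.195·0.2794 + 0.674·0.01222) / 1.292 = 0.049 eV.

0.049 eV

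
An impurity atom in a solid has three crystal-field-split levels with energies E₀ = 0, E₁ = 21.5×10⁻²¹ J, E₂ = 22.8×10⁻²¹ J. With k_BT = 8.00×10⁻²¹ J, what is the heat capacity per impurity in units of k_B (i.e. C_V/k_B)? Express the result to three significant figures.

Eᵢ/kT = 0, 2.6875, 2.8500.
Z = Σ e^(−Eᵢ/kT) = e^(−0) + e^(−2.6875) + e^(−2.8500) = 1.0000 + 0.068051 + 0.057844 = 1.1259.
⟨E⟩ = 2.4709, ⟨E²⟩ = 54.646.
C_V/k_B = (⟨E²⟩ − ⟨E⟩²)/(kT)² = (54.646 − 6.1053)/64.000 = 0.758.

0.758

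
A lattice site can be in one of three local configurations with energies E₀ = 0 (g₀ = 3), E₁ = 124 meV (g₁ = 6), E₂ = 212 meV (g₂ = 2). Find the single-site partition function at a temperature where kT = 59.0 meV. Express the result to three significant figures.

Eᵢ/kT = 0, 2.1017, 3.5932.
Z = Σ gᵢe^(−Eᵢ/kT) = 3·e^(−0) + 6·e^(−2.1017) + 2·e^(−3.5932) = 3.0000 + 0.73349 + 0.055020 = 3.7885.

Z = 3.79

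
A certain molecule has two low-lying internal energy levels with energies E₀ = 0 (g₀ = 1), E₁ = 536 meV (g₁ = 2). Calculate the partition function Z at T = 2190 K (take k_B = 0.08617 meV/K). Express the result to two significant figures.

Z = 1.1

k_BT = 0.08617 × 2190 K = 188.7 meV.
Eᵢ/kT = 0, 2.840.
Z = Σ gᵢe^(−Eᵢ/kT) = 1·e^(−0) + 2·e^(−2.840) = 1.000 + 0.1169 = 1.117.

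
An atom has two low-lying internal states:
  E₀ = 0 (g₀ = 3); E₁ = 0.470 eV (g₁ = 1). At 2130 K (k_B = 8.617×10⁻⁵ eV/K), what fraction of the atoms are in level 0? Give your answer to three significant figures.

0.975

k_BT = 8.617×10⁻⁵ × 2130 K = 0.18354 eV.
Eᵢ/kT = 0, 2.5607.
Z = Σ gᵢe^(−Eᵢ/kT) = 3·e^(−0) + 1·e^(−2.5607) = 3.0000 + 0.077251 = 3.0773.
P₀ = g₀ e^(−E₀/kT) / Z = 3.0000/3.0773 = 0.975.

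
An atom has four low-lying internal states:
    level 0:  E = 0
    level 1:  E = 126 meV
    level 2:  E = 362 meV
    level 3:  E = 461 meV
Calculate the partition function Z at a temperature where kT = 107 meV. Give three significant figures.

Z = 1.36

Eᵢ/kT = 0, 1.1776, 3.3832, 4.3084.
Z = Σ e^(−Eᵢ/kT) = e^(−0) + e^(−1.1776) + e^(−3.3832) + e^(−4.3084) = 1.0000 + 0.30802 + 0.033939 + 0.013455 = 1.3554.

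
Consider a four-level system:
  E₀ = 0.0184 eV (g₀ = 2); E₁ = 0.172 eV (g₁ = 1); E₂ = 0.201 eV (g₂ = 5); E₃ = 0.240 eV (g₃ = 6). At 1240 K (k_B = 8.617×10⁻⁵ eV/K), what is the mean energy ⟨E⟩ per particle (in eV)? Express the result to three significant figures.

0.113 eV

k_BT = 8.617×10⁻⁵ × 1240 K = 0.10685 eV.
Eᵢ/kT = 0.17220, 1.6097, 1.8811, 2.2461.
Z = Σ gᵢe^(−Eᵢ/kT) = 2·e^(−0.17220) + 1·e^(−1.6097) + 5·e^(−1.8811) + 6·e^(−2.2461) = 1.6836 + 0.19995 + 0.76211 + 0.63487 = 3.2805.
⟨E⟩ = Σ Eᵢ gᵢe^(−Eᵢ/kT) / Z = (0.0184·1.6836 + 0.172·0.19995 + 0.201·0.76211 + 0.240·0.63487) / 3.2805 = 0.113 eV.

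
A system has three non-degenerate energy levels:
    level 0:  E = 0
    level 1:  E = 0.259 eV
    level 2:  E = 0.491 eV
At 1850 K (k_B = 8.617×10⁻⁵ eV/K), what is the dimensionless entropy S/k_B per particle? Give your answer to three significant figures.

k_BT = 8.617×10⁻⁵ × 1850 K = 0.15941 eV.
Eᵢ/kT = 0, 1.6247, 3.0801.
Z = Σ e^(−Eᵢ/kT) = e^(−0) + e^(−1.6247) + e^(−3.0801) = 1.0000 + 0.19697 + 0.045955 = 1.2429.
⟨E⟩ = Σ EᵢPᵢ = 0.059200 eV.
S/k_B = ln Z + ⟨E⟩/kT = ln(1.2429) + 0.059200/0.15941 = 0.21745 + 0.37137 = 0.589.

0.589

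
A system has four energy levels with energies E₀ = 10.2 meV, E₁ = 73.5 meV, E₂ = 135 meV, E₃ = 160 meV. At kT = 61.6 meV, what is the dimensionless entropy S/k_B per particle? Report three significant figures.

0.994

Eᵢ/kT = 0.16558, 1.1932, 2.1916, 2.5974.
Z = Σ e^(−Eᵢ/kT) = e^(−0.16558) + e^(−1.1932) + e^(−2.1916) + e^(−2.5974) = 0.84740 + 0.30325 + 0.11174 + 0.074467 = 1.3369.
⟨E⟩ = Σ EᵢPᵢ = 43.333 meV.
S/k_B = ln Z + ⟨E⟩/kT = ln(1.3369) + 43.333/61.6 = 0.29035 + 0.70346 = 0.994.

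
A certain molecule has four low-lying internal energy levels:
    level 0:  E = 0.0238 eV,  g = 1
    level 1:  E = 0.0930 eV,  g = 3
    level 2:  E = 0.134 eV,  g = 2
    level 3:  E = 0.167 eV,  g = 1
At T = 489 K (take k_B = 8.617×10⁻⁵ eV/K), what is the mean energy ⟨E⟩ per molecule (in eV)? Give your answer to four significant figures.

0.05850 eV

k_BT = 8.617×10⁻⁵ × 489 K = 0.0421371 eV.
Eᵢ/kT = 0.564823, 2.20708, 3.18010, 3.96325.
Z = Σ gᵢe^(−Eᵢ/kT) = 1·e^(−0.564823) + 3·e^(−2.20708) + 2·e^(−3.18010) + 1·e^(−3.96325) = 0.568461 + 0.330064 + 0.0831630 + 0.0190013 = 1.00069.
⟨E⟩ = Σ Eᵢ gᵢe^(−Eᵢ/kT) / Z = (0.0238·0.568461 + 0.0930·0.330064 + 0.134·0.0831630 + 0.167·0.0190013) / 1.00069 = 0.05850 eV.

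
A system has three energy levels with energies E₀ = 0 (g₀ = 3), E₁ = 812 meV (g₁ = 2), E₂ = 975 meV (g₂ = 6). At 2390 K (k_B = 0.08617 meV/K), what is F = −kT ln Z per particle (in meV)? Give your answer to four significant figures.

k_BT = 0.08617 × 2390 K = 205.946 meV.
Eᵢ/kT = 0, 3.94278, 4.73425.
Z = Σ gᵢe^(−Eᵢ/kT) = 3·e^(−0) + 2·e^(−3.94278) + 6·e^(−4.73425) = 3.00000 + 0.0387884 + 0.0527342 = 3.09152.
F = −kT ln Z = −205.946 × ln(3.09152) = −205.946 × 1.12866 = -232.4 meV.

-232.4 meV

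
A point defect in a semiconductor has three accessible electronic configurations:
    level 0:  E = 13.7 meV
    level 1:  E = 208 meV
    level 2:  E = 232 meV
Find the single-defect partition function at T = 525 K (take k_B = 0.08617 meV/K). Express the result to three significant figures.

k_BT = 0.08617 × 525 K = 45.239 meV.
Eᵢ/kT = 0.30284, 4.5978, 5.1283.
Z = Σ e^(−Eᵢ/kT) = e^(−0.30284) + e^(−4.5978) + e^(−5.1283) = 0.73872 + 0.010074 + 0.0059266 = 0.75472.

Z = 0.755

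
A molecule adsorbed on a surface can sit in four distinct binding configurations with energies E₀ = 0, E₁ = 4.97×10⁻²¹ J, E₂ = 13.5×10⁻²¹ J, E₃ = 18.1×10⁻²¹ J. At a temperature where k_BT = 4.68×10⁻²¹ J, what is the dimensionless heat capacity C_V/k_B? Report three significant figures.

Eᵢ/kT = 0, 1.0620, 2.8846, 3.8675.
Z = Σ e^(−Eᵢ/kT) = e^(−0) + e^(−1.0620) + e^(−2.8846) + e^(−3.8675) = 1.0000 + 0.34576 + 0.055877 + 0.020911 = 1.4225.
⟨E⟩ = 2.0044, ⟨E²⟩ = 17.979.
C_V/k_B = (⟨E²⟩ − ⟨E⟩²)/(kT)² = (17.979 − 4.0176)/21.902 = 0.637.

0.637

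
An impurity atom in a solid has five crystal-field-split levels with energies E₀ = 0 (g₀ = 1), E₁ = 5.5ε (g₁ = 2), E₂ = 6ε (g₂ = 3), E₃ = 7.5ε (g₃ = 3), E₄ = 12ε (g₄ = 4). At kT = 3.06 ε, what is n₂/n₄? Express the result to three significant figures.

5.33

n₂/n₄ = (g₂/g₄) exp[−(E₂−E₄)/kT] = (3/4) × exp(−(-6ε)/(3.06ε)) = (3/4) × exp(1.9608) = 5.33.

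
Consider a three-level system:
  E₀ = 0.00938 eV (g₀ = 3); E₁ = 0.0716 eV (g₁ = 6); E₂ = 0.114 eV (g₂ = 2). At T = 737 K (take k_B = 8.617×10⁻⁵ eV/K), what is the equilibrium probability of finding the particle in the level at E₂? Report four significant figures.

0.06831

k_BT = 8.617×10⁻⁵ × 737 K = 0.0635073 eV.
Eᵢ/kT = 0.147700, 1.12743, 1.79507.
Z = Σ gᵢe^(−Eᵢ/kT) = 3·e^(−0.147700) + 6·e^(−1.12743) + 2·e^(−1.79507) = 2.58807 + 1.94319 + 0.332232 = 4.86349.
P₂ = g₂ e^(−E₂/kT) / Z = 0.332232/4.86349 = 0.06831.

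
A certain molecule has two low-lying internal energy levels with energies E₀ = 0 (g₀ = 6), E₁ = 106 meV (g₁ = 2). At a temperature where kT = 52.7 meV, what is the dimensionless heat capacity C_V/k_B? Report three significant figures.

0.165

Eᵢ/kT = 0, 2.0114.
Z = Σ gᵢe^(−Eᵢ/kT) = 6·e^(−0) + 2·e^(−2.0114) = 6.0000 + 0.26760 = 6.2676.
⟨E⟩ = 4.5258 meV, ⟨E²⟩ = 479.73 meV².
C_V/k_B = (⟨E²⟩ − ⟨E⟩²)/(kT)² = (479.73 − 20.483)/2777.3 = 0.165.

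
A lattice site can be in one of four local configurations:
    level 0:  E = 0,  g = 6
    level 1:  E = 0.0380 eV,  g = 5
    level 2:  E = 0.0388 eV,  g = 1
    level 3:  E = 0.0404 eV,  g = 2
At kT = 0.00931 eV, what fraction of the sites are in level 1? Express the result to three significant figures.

0.0138

Eᵢ/kT = 0, 4.0816, 4.1676, 4.3394.
Z = Σ gᵢe^(−Eᵢ/kT) = 6·e^(−0) + 5·e^(−4.0816) + 1·e^(−4.1676) + 2·e^(−4.3394) = 6.0000 + 0.084402 + 0.015489 + 0.026089 = 6.1260.
P₁ = g₁ e^(−E₁/kT) / Z = 0.084402/6.1260 = 0.0138.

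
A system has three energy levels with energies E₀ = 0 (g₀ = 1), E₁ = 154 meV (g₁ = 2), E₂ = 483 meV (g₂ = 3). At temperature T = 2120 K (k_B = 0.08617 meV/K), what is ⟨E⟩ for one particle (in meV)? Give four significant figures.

k_BT = 0.08617 × 2120 K = 182.680 meV.
Eᵢ/kT = 0, 0.843004, 2.64397.
Z = Σ gᵢe^(−Eᵢ/kT) = 1·e^(−0) + 2·e^(−0.843004) + 3·e^(−2.64397) = 1.00000 + 0.860831 + 0.213236 = 2.07407.
⟨E⟩ = Σ Eᵢ gᵢe^(−Eᵢ/kT) / Z = (0·1.00000 + 154·0.860831 + 483·0.213236) / 2.07407 = 113.6 meV.

113.6 meV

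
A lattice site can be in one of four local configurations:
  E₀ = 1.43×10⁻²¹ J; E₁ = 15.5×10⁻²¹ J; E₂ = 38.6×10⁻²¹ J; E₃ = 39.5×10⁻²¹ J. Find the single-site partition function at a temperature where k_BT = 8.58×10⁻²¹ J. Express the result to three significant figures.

Eᵢ/kT = 0.16667, 1.8065, 4.4988, 4.6037.
Z = Σ e^(−Eᵢ/kT) = e^(−0.16667) + e^(−1.8065) + e^(−4.4988) + e^(−4.6037) = 0.84648 + 0.16423 + 0.011122 + 0.010015 = 1.0318.

Z = 1.03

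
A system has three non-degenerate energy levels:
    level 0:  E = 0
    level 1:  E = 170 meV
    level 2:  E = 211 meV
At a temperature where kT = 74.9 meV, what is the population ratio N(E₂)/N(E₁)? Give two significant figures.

0.58

n₂/n₁ = exp[−(E₂−E₁)/kT] = exp(−(41 meV)/(74.9 meV)) = exp(-0.5474) = 0.58.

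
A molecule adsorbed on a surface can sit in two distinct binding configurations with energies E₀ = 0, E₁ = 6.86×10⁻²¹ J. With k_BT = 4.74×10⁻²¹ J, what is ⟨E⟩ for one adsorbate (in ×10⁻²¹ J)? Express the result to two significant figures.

1.3 ×10⁻²¹ J

Eᵢ/kT = 0, 1.447.
Z = Σ e^(−Eᵢ/kT) = e^(−0) + e^(−1.447) = 1.000 + 0.2353 = 1.235.
⟨E⟩ = Σ Eᵢ e^(−Eᵢ/kT) / Z = (0·1.000 + 6.86·0.2353) / 1.235 = 1.3 ×10⁻²¹ J.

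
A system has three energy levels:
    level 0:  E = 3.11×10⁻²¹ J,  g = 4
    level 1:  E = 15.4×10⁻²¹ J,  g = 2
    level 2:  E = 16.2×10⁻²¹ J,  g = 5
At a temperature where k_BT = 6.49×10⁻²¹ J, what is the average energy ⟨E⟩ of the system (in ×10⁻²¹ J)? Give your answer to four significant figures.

5.609 ×10⁻²¹ J

Eᵢ/kT = 0.479199, 2.37288, 2.49615.
Z = Σ gᵢe^(−Eᵢ/kT) = 4·e^(−0.479199) + 2·e^(−2.37288) + 5·e^(−2.49615) = 2.47712 + 0.186424 + 0.412008 = 3.07555.
⟨E⟩ = Σ Eᵢ gᵢe^(−Eᵢ/kT) / Z = (3.11·2.47712 + 15.4·0.186424 + 16.2·0.412008) / 3.07555 = 5.609 ×10⁻²¹ J.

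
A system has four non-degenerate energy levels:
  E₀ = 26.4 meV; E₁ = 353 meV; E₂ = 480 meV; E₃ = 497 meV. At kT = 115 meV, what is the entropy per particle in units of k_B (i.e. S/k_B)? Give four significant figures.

0.3741

Eᵢ/kT = 0.229565, 3.06957, 4.17391, 4.32174.
Z = Σ e^(−Eᵢ/kT) = e^(−0.229565) + e^(−3.06957) + e^(−4.17391) + e^(−4.32174) = 0.794879 + 0.0464411 + 0.0153920 + 0.0132768 = 0.869989.
⟨E⟩ = Σ EᵢPᵢ = 59.0413 meV.
S/k_B = ln Z + ⟨E⟩/kT = ln(0.869989) + 59.0413/115 = -0.139275 + 0.513403 = 0.3741.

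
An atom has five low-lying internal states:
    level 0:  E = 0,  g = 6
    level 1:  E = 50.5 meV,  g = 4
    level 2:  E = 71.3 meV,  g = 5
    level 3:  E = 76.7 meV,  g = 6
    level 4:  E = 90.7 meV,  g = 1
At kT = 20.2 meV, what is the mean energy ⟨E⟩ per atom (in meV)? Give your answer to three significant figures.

5.80 meV

Eᵢ/kT = 0, 2.5000, 3.5297, 3.7970, 4.4901.
Z = Σ gᵢe^(−Eᵢ/kT) = 6·e^(−0) + 4·e^(−2.5000) + 5·e^(−3.5297) + 6·e^(−3.7970) + 1·e^(−4.4901) = 6.0000 + 0.32834 + 0.14657 + 0.13463 + 0.011220 = 6.6208.
⟨E⟩ = Σ Eᵢ gᵢe^(−Eᵢ/kT) / Z = (0·6.0000 + 50.5·0.32834 + 71.3·0.14657 + 76.7·0.13463 + 90.7·0.011220) / 6.6208 = 5.80 meV.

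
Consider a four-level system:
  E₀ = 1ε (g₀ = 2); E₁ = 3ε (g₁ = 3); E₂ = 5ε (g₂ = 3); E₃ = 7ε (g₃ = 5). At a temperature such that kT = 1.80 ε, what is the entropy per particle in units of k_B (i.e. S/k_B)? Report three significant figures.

1.94

Eᵢ/kT = 0.55556, 1.6667, 2.7778, 3.8889.
Z = Σ gᵢe^(−Eᵢ/kT) = 2·e^(−0.55556) + 3·e^(−1.6667) + 3·e^(−2.7778) + 5·e^(−3.8889) = 1.1475 + 0.56661 + 0.18653 + 0.10234 = 2.0030.
⟨E⟩ = Σ EᵢPᵢ = 2.2448 ε.
S/k_B = ln Z + ⟨E⟩/kT = ln(2.0030) + 2.2448/1.80 = 0.69465 + 1.2471 = 1.94.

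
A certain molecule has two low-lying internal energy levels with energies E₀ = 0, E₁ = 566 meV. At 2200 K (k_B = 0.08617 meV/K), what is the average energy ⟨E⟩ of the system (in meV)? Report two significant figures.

k_BT = 0.08617 × 2200 K = 189.6 meV.
Eᵢ/kT = 0, 2.985.
Z = Σ e^(−Eᵢ/kT) = e^(−0) + e^(−2.985) = 1.000 + 0.05054 = 1.051.
⟨E⟩ = Σ Eᵢ e^(−Eᵢ/kT) / Z = (0·1.000 + 566·0.05054) / 1.051 = 27 meV.

27 meV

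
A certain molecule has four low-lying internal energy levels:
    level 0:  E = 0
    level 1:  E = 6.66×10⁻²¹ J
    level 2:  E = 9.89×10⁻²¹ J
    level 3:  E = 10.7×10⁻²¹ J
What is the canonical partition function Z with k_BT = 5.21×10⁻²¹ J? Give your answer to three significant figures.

Z = 1.56

Eᵢ/kT = 0, 1.2783, 1.8983, 2.0537.
Z = Σ e^(−Eᵢ/kT) = e^(−0) + e^(−1.2783) + e^(−1.8983) + e^(−2.0537) = 1.0000 + 0.27851 + 0.14982 + 0.12826 = 1.5566.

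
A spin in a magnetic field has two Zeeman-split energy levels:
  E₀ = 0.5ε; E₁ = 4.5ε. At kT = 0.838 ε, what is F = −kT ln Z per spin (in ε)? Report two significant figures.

Eᵢ/kT = 0.5967, 5.370.
Z = Σ e^(−Eᵢ/kT) = e^(−0.5967) + e^(−5.370) = 0.5506 + 0.004654 = 0.5553.
F = −kT ln Z = −0.838 × ln(0.5553) = −0.838 × -0.5882 = 0.49 ε.

0.49 ε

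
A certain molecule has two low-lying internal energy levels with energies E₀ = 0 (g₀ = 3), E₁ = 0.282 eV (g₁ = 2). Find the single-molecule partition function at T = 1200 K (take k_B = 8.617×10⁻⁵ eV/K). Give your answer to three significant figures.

Z = 3.13

k_BT = 8.617×10⁻⁵ × 1200 K = 0.10340 eV.
Eᵢ/kT = 0, 2.7273.
Z = Σ gᵢe^(−Eᵢ/kT) = 3·e^(−0) + 2·e^(−2.7273) = 3.0000 + 0.13079 = 3.1308.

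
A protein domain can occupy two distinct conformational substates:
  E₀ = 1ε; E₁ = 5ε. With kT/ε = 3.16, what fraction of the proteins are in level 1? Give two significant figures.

Eᵢ/kT = 0.3165, 1.582.
Z = Σ e^(−Eᵢ/kT) = e^(−0.3165) + e^(−1.582) = 0.7287 + 0.2056 = 0.9343.
P₁ = e^(−E₁/kT) / Z = 0.2056/0.9343 = 0.22.

0.22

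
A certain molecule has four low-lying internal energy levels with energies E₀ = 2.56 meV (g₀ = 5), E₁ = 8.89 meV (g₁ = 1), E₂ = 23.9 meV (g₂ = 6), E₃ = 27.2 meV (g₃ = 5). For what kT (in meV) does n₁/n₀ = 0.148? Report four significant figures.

n₁/n₀ = (g₁/g₀) exp[−(E₁−E₀)/kT] = 0.148.
⇒ (E₁−E₀)/kT = ln((1/5)/0.148) = ln(1.35135) = 0.301104.
kT = 6.33 meV / 0.301104 = 21.02 meV.

21.02 meV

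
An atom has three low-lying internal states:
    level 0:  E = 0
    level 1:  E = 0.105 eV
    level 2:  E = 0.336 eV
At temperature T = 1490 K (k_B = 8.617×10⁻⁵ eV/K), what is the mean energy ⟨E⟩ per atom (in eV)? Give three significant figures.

0.0468 eV

k_BT = 8.617×10⁻⁵ × 1490 K = 0.12839 eV.
Eᵢ/kT = 0, 0.81782, 2.6170.
Z = Σ e^(−Eᵢ/kT) = e^(−0) + e^(−0.81782) + e^(−2.6170) = 1.0000 + 0.44139 + 0.073022 = 1.5144.
⟨E⟩ = Σ Eᵢ e^(−Eᵢ/kT) / Z = (0·1.0000 + 0.105·0.44139 + 0.336·0.073022) / 1.5144 = 0.0468 eV.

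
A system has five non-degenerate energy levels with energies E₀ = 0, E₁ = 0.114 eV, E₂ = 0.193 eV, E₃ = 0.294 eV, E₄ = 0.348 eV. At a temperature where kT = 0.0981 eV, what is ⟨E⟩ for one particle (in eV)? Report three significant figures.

Eᵢ/kT = 0, 1.1621, 1.9674, 2.9969, 3.5474.
Z = Σ e^(−Eᵢ/kT) = e^(−0) + e^(−1.1621) + e^(−1.9674) + e^(−2.9969) + e^(−3.5474) = 1.0000 + 0.31283 + 0.13982 + 0.049942 + 0.028799 = 1.5314.
⟨E⟩ = Σ Eᵢ e^(−Eᵢ/kT) / Z = (0·1.0000 + 0.114·0.31283 + 0.193·0.13982 + 0.294·0.049942 + 0.348·0.028799) / 1.5314 = 0.0570 eV.

0.0570 eV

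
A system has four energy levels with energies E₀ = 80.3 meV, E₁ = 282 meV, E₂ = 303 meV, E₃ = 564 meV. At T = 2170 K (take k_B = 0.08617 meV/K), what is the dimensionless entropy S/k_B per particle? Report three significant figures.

k_BT = 0.08617 × 2170 K = 186.99 meV.
Eᵢ/kT = 0.42943, 1.5081, 1.6204, 3.0162.
Z = Σ e^(−Eᵢ/kT) = e^(−0.42943) + e^(−1.5081) + e^(−1.6204) + e^(−3.0162) = 0.65088 + 0.22133 + 0.19782 + 0.048987 = 1.1190.
⟨E⟩ = Σ EᵢPᵢ = 180.74 meV.
S/k_B = ln Z + ⟨E⟩/kT = ln(1.1190) + 180.74/186.99 = 0.11244 + 0.96658 = 1.08.

1.08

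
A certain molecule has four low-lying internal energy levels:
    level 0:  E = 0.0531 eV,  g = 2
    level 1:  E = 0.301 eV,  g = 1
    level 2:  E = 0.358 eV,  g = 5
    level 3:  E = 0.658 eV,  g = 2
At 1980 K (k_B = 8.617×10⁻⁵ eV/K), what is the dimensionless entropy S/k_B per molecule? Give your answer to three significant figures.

1.79

k_BT = 8.617×10⁻⁵ × 1980 K = 0.17062 eV.
Eᵢ/kT = 0.31122, 1.7642, 2.0982, 3.8565.
Z = Σ gᵢe^(−Eᵢ/kT) = 2·e^(−0.31122) + 1·e^(−1.7642) + 5·e^(−2.0982) + 2·e^(−3.8565) = 1.4651 + 0.17132 + 0.61339 + 0.042284 = 2.2921.
⟨E⟩ = Σ EᵢPᵢ = 0.16438 eV.
S/k_B = ln Z + ⟨E⟩/kT = ln(2.2921) + 0.16438/0.17062 = 0.82947 + 0.96343 = 1.79.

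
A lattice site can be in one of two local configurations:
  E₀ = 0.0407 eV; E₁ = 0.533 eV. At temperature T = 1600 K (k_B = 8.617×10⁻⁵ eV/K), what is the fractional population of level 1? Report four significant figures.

0.02737

k_BT = 8.617×10⁻⁵ × 1600 K = 0.137872 eV.
Eᵢ/kT = 0.295201, 3.86590.
Z = Σ e^(−Eᵢ/kT) = e^(−0.295201) + e^(−3.86590) = 0.744382 + 0.0209441 = 0.765326.
P₁ = e^(−E₁/kT) / Z = 0.0209441/0.765326 = 0.02737.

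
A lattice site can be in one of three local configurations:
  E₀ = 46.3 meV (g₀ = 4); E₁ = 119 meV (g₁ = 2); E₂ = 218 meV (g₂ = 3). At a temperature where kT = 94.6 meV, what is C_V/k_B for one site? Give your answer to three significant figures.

Eᵢ/kT = 0.48943, 1.2579, 2.3044.
Z = Σ gᵢe^(−Eᵢ/kT) = 4·e^(−0.48943) + 2·e^(−1.2579) + 3·e^(−2.3044) = 2.4519 + 0.56850 + 0.29946 = 3.3199.
⟨E⟩ = 74.236 meV, ⟨E²⟩ = 8294.9 meV².
C_V/k_B = (⟨E²⟩ − ⟨E⟩²)/(kT)² = (8294.9 − 5511.0)/8949.2 = 0.311.

0.311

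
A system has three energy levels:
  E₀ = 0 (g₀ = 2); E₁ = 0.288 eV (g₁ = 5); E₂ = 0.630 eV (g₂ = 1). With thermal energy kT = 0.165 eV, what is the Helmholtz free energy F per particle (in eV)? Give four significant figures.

Eᵢ/kT = 0, 1.74545, 3.81818.
Z = Σ gᵢe^(−Eᵢ/kT) = 2·e^(−0) + 5·e^(−1.74545) + 1·e^(−3.81818) = 2.00000 + 0.872832 + 0.0219677 = 2.89480.
F = −kT ln Z = −0.165 × ln(2.89480) = −0.165 × 1.06292 = -0.1754 eV.

-0.1754 eV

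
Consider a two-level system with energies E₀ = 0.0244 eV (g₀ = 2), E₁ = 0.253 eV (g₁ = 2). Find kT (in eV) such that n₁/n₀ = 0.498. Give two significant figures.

0.33 eV

n₁/n₀ = (g₁/g₀) exp[−(E₁−E₀)/kT] = 0.498.
⇒ (E₁−E₀)/kT = ln((2/2)/0.498) = ln(2.008) = 0.6971.
kT = 0.2286 eV / 0.6971 = 0.33 eV.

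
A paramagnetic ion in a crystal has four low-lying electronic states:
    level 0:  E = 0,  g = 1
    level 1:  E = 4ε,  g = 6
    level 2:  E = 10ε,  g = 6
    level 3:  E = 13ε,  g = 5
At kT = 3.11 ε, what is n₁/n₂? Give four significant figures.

6.884

n₁/n₂ = (g₁/g₂) exp[−(E₁−E₂)/kT] = (6/6) × exp(−(-6ε)/(3.11ε)) = (6/6) × exp(1.92926) = 6.884.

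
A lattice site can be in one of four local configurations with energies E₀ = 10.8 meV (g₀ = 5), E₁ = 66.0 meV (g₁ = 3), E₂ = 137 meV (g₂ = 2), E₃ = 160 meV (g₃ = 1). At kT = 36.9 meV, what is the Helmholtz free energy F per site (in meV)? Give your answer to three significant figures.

-53.8 meV

Eᵢ/kT = 0.29268, 1.7886, 3.7127, 4.3360.
Z = Σ gᵢe^(−Eᵢ/kT) = 5·e^(−0.29268) + 3·e^(−1.7886) + 2·e^(−3.7127) + 1·e^(−4.3360) = 3.7313 + 0.50158 + 0.048823 + 0.013089 = 4.2948.
F = −kT ln Z = −36.9 × ln(4.2948) = −36.9 × 1.4574 = -53.8 meV.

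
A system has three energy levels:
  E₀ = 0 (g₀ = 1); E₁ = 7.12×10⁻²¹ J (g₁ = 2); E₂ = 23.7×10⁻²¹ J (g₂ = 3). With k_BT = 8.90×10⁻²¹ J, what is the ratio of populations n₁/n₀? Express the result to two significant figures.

n₁/n₀ = (g₁/g₀) exp[−(E₁−E₀)/kT] = (2/1) × exp(−(7.12 ×10⁻²¹ J)/(8.90 ×10⁻²¹ J)) = (2/1) × exp(-0.8000) = 0.90.

0.90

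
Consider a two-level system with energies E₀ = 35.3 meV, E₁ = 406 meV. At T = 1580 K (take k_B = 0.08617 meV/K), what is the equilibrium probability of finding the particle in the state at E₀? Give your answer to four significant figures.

k_BT = 0.08617 × 1580 K = 136.149 meV.
Eᵢ/kT = 0.259275, 2.98203.
Z = Σ e^(−Eᵢ/kT) = e^(−0.259275) + e^(−2.98203) = 0.771611 + 0.0506898 = 0.822301.
P₀ = e^(−E₀/kT) / Z = 0.771611/0.822301 = 0.9384.

0.9384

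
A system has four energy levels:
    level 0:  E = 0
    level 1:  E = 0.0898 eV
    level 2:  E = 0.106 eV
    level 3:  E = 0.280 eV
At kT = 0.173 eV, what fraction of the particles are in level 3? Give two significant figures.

Eᵢ/kT = 0, 0.5191, 0.6127, 1.618.
Z = Σ e^(−Eᵢ/kT) = e^(−0) + e^(−0.5191) + e^(−0.6127) + e^(−1.618) = 1.000 + 0.5951 + 0.5419 + 0.1983 = 2.335.
P₃ = e^(−E₃/kT) / Z = 0.1983/2.335 = 0.085.

0.085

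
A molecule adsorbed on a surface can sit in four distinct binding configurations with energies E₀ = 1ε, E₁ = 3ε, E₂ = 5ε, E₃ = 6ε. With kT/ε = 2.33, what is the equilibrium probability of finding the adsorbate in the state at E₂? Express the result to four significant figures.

0.1044

Eᵢ/kT = 0.429185, 1.28755, 2.14592, 2.57511.
Z = Σ e^(−Eᵢ/kT) = e^(−0.429185) + e^(−1.28755) + e^(−2.14592) + e^(−2.57511) = 0.651039 + 0.275946 + 0.116960 + 0.0761454 = 1.12009.
P₂ = e^(−E₂/kT) / Z = 0.116960/1.12009 = 0.1044.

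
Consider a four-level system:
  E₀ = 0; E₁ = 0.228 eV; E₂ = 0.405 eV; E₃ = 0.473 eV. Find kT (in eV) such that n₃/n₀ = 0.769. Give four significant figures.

1.801 eV

n₃/n₀ = exp[−(E₃−E₀)/kT] = 0.769.
⇒ (E₃−E₀)/kT = ln(1/0.769) = ln(1.30039) = 0.262664.
kT = 0.473 eV / 0.262664 = 1.801 eV.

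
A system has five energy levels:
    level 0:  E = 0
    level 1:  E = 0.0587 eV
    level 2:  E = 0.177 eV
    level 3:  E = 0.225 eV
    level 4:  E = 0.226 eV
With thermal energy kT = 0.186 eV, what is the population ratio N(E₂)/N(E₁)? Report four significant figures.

0.5294

n₂/n₁ = exp[−(E₂−E₁)/kT] = exp(−(0.1183 eV)/(0.186 eV)) = exp(-0.636022) = 0.5294.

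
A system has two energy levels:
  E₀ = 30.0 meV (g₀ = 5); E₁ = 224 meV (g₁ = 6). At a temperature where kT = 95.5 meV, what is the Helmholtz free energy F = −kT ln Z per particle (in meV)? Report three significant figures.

Eᵢ/kT = 0.31414, 2.3455.
Z = Σ gᵢe^(−Eᵢ/kT) = 5·e^(−0.31414) + 6·e^(−2.3455) = 3.6521 + 0.57480 = 4.2269.
F = −kT ln Z = −95.5 × ln(4.2269) = −95.5 × 1.4415 = -138 meV.

-138 meV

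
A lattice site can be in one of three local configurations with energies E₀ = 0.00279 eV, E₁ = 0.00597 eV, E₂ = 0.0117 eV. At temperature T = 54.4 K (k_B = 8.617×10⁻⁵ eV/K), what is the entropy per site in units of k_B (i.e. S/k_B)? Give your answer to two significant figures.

k_BT = 8.617×10⁻⁵ × 54.4 K = 0.004688 eV.
Eᵢ/kT = 0.5951, 1.273, 2.496.
Z = Σ e^(−Eᵢ/kT) = e^(−0.5951) + e^(−1.273) + e^(−2.496) = 0.5515 + 0.2800 + 0.08241 = 0.9139.
⟨E⟩ = Σ EᵢPᵢ = 0.004568 eV.
S/k_B = ln Z + ⟨E⟩/kT = ln(0.9139) + 0.004568/0.004688 = -0.09003 + 0.9744 = 0.88.

0.88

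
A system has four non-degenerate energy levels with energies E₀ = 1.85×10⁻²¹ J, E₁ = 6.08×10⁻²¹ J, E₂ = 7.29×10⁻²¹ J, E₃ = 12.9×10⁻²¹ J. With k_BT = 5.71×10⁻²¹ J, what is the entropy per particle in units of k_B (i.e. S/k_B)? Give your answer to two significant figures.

Eᵢ/kT = 0.3240, 1.065, 1.277, 2.259.
Z = Σ e^(−Eᵢ/kT) = e^(−0.3240) + e^(−1.065) + e^(−1.277) + e^(−2.259) = 0.7233 + 0.3447 + 0.2789 + 0.1045 = 1.451.
⟨E⟩ = Σ EᵢPᵢ = 4.697 ×10⁻²¹ J.
S/k_B = ln Z + ⟨E⟩/kT = ln(1.451) + 4.697/5.71 = 0.3723 + 0.8226 = 1.2.

1.2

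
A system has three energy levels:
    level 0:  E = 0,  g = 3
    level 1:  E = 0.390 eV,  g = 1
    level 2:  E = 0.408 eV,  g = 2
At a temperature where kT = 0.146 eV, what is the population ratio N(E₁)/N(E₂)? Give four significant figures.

0.5656

n₁/n₂ = (g₁/g₂) exp[−(E₁−E₂)/kT] = (1/2) × exp(−(-0.018 eV)/(0.146 eV)) = (1/2) × exp(0.123288) = 0.5656.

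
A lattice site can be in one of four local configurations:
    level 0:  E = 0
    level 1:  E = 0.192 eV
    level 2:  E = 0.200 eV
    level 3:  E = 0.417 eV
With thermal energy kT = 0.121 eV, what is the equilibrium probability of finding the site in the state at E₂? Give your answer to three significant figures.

0.134

Eᵢ/kT = 0, 1.5868, 1.6529, 3.4463.
Z = Σ e^(−Eᵢ/kT) = e^(−0) + e^(−1.5868) + e^(−1.6529) + e^(−3.4463) = 1.0000 + 0.20458 + 0.19149 + 0.031863 = 1.4279.
P₂ = e^(−E₂/kT) / Z = 0.19149/1.4279 = 0.134.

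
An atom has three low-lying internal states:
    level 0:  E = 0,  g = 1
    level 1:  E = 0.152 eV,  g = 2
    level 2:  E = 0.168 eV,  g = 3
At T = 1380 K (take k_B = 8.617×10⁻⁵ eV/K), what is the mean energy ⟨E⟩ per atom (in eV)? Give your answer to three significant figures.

0.0907 eV

k_BT = 8.617×10⁻⁵ × 1380 K = 0.11891 eV.
Eᵢ/kT = 0, 1.2783, 1.4128.
Z = Σ gᵢe^(−Eᵢ/kT) = 1·e^(−0) + 2·e^(−1.2783) + 3·e^(−1.4128) = 1.0000 + 0.55702 + 0.73038 = 2.2874.
⟨E⟩ = Σ Eᵢ gᵢe^(−Eᵢ/kT) / Z = (0·1.0000 + 0.152·0.55702 + 0.168·0.73038) / 2.2874 = 0.0907 eV.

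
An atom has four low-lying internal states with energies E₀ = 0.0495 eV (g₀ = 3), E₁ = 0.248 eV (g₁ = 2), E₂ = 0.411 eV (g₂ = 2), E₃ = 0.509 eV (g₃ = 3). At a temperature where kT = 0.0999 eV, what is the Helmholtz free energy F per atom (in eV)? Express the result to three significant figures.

Eᵢ/kT = 0.49550, 2.4825, 4.1141, 5.0951.
Z = Σ gᵢe^(−Eᵢ/kT) = 3·e^(−0.49550) + 2·e^(−2.4825) + 2·e^(−4.1141) + 3·e^(−5.0951) = 1.8278 + 0.16707 + 0.032681 + 0.018380 = 2.0459.
F = −kT ln Z = −0.0999 × ln(2.0459) = −0.0999 × 0.71584 = -0.0715 eV.

-0.0715 eV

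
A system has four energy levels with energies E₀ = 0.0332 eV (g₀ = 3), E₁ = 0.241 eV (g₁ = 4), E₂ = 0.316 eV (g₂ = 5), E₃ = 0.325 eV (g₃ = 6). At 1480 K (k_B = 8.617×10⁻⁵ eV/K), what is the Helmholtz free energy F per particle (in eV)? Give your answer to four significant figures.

-0.1704 eV

k_BT = 8.617×10⁻⁵ × 1480 K = 0.127532 eV.
Eᵢ/kT = 0.260327, 1.88972, 2.47781, 2.54838.
Z = Σ gᵢe^(−Eᵢ/kT) = 3·e^(−0.260327) + 4·e^(−1.88972) + 5·e^(−2.47781) + 6·e^(−2.54838) = 2.31240 + 0.604456 + 0.419634 + 0.469250 = 3.80574.
F = −kT ln Z = −0.127532 × ln(3.80574) = −0.127532 × 1.33651 = -0.1704 eV.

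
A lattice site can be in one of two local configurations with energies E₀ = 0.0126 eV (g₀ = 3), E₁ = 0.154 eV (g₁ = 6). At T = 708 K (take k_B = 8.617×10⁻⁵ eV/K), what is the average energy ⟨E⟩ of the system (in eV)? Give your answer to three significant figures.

k_BT = 8.617×10⁻⁵ × 708 K = 0.061008 eV.
Eᵢ/kT = 0.20653, 2.5243.
Z = Σ gᵢe^(−Eᵢ/kT) = 3·e^(−0.20653) + 6·e^(−2.5243) = 2.4402 + 0.48069 = 2.9209.
⟨E⟩ = Σ Eᵢ gᵢe^(−Eᵢ/kT) / Z = (0.0126·2.4402 + 0.154·0.48069) / 2.9209 = 0.0359 eV.

0.0359 eV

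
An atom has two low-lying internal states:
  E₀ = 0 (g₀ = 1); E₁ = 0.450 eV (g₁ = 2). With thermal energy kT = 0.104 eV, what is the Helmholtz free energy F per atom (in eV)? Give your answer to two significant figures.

Eᵢ/kT = 0, 4.327.
Z = Σ gᵢe^(−Eᵢ/kT) = 1·e^(−0) + 2·e^(−4.327) = 1.000 + 0.02641 = 1.026.
F = −kT ln Z = −0.104 × ln(1.026) = −0.104 × 0.02567 = -0.0027 eV.

-0.0027 eV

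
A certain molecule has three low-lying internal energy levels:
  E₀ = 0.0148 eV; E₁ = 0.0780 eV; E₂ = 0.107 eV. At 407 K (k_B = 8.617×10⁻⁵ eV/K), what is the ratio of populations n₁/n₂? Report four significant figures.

k_BT = 8.617×10⁻⁵ × 407 K = 0.0350712 eV.
n₁/n₂ = exp[−(E₁−E₂)/kT] = exp(−(-0.0290 eV)/(0.0350712 eV)) = exp(0.826889) = 2.286.

2.286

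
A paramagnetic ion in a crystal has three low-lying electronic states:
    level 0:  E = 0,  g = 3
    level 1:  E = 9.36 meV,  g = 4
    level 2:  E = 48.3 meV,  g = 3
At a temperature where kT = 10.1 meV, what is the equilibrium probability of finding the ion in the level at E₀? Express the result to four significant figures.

0.6510

Eᵢ/kT = 0, 0.926733, 4.78218.
Z = Σ gᵢe^(−Eᵢ/kT) = 3·e^(−0) + 4·e^(−0.926733) + 3·e^(−4.78218) = 3.00000 + 1.58338 + 0.0251331 = 4.60851.
P₀ = g₀ e^(−E₀/kT) / Z = 3.00000/4.60851 = 0.6510.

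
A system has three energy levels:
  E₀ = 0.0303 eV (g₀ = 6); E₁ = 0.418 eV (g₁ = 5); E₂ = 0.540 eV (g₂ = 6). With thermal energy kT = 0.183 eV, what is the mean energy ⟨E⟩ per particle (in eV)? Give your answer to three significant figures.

0.0908 eV

Eᵢ/kT = 0.16557, 2.2842, 2.9508.
Z = Σ gᵢe^(−Eᵢ/kT) = 6·e^(−0.16557) + 5·e^(−2.2842) + 6·e^(−2.9508) = 5.0845 + 0.50928 + 0.31379 = 5.9076.
⟨E⟩ = Σ Eᵢ gᵢe^(−Eᵢ/kT) / Z = (0.0303·5.0845 + 0.418·0.50928 + 0.540·0.31379) / 5.9076 = 0.0908 eV.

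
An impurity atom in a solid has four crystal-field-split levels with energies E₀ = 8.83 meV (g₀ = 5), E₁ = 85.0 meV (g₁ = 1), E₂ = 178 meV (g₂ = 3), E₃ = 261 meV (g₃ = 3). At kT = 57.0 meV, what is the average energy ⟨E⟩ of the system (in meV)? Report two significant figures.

19 meV

Eᵢ/kT = 0.1549, 1.491, 3.123, 4.579.
Z = Σ gᵢe^(−Eᵢ/kT) = 5·e^(−0.1549) + 1·e^(−1.491) + 3·e^(−3.123) + 3·e^(−4.579) = 4.283 + 0.2251 + 0.1321 + 0.03080 = 4.671.
⟨E⟩ = Σ Eᵢ gᵢe^(−Eᵢ/kT) / Z = (8.83·4.283 + 85.0·0.2251 + 178·0.1321 + 261·0.03080) / 4.671 = 19 meV.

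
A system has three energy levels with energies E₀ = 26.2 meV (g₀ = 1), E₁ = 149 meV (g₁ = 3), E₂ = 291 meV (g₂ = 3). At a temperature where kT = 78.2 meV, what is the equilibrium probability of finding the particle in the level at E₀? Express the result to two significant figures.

Eᵢ/kT = 0.3350, 1.905, 3.721.
Z = Σ gᵢe^(−Eᵢ/kT) = 1·e^(−0.3350) + 3·e^(−1.905) + 3·e^(−3.721) = 0.7153 + 0.4465 + 0.07263 = 1.234.
P₀ = g₀ e^(−E₀/kT) / Z = 0.7153/1.234 = 0.58.

0.58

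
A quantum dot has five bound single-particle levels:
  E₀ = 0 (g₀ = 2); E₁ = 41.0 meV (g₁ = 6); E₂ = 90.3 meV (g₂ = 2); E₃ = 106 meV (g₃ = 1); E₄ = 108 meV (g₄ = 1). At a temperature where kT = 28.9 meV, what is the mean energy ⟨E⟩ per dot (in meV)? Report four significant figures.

Eᵢ/kT = 0, 1.41869, 3.12457, 3.66782, 3.73702.
Z = Σ gᵢe^(−Eᵢ/kT) = 2·e^(−0) + 6·e^(−1.41869) + 2·e^(−3.12457) + 1·e^(−3.66782) + 1·e^(−3.73702) = 2.00000 + 1.45219 + 0.0879117 + 0.0255321 + 0.0238250 = 3.58946.
⟨E⟩ = Σ Eᵢ gᵢe^(−Eᵢ/kT) / Z = (0·2.00000 + 41.0·1.45219 + 90.3·0.0879117 + 106·0.0255321 + 108·0.0238250) / 3.58946 = 20.27 meV.

20.27 meV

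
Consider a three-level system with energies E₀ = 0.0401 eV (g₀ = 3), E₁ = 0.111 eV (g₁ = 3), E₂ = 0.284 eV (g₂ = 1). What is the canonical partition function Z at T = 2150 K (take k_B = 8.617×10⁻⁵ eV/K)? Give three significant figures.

k_BT = 8.617×10⁻⁵ × 2150 K = 0.18527 eV.
Eᵢ/kT = 0.21644, 0.59913, 1.5329.
Z = Σ gᵢe^(−Eᵢ/kT) = 3·e^(−0.21644) + 3·e^(−0.59913) + 1·e^(−1.5329) = 2.4161 + 1.6479 + 0.21591 = 4.2799.

Z = 4.28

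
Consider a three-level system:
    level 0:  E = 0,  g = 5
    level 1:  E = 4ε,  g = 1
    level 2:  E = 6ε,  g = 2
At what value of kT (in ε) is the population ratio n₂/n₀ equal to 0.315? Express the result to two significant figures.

n₂/n₀ = (g₂/g₀) exp[−(E₂−E₀)/kT] = 0.315.
⇒ (E₂−E₀)/kT = ln((2/5)/0.315) = ln(1.270) = 0.2390.
kT = 6ε / 0.2390 = 25 ε.

25 ε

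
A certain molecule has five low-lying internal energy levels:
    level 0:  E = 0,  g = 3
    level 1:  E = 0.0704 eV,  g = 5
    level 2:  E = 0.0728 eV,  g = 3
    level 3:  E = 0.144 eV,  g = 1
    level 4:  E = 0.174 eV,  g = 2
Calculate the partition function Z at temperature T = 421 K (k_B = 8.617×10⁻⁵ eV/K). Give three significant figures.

Z = 4.16

k_BT = 8.617×10⁻⁵ × 421 K = 0.036278 eV.
Eᵢ/kT = 0, 1.9406, 2.0067, 3.9693, 4.7963.
Z = Σ gᵢe^(−Eᵢ/kT) = 3·e^(−0) + 5·e^(−1.9406) + 3·e^(−2.0067) + 1·e^(−3.9693) + 2·e^(−4.7963) = 3.0000 + 0.71809 + 0.40329 + 0.018887 + 0.016521 = 4.1568.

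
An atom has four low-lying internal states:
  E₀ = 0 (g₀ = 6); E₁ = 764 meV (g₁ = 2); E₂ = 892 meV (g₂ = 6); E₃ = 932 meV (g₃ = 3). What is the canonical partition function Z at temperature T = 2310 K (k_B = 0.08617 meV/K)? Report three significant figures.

Z = 6.14

k_BT = 0.08617 × 2310 K = 199.05 meV.
Eᵢ/kT = 0, 3.8382, 4.4813, 4.6822.
Z = Σ gᵢe^(−Eᵢ/kT) = 6·e^(−0) + 2·e^(−3.8382) + 6·e^(−4.4813) + 3·e^(−4.6822) = 6.0000 + 0.043065 + 0.067912 + 0.027776 = 6.1388.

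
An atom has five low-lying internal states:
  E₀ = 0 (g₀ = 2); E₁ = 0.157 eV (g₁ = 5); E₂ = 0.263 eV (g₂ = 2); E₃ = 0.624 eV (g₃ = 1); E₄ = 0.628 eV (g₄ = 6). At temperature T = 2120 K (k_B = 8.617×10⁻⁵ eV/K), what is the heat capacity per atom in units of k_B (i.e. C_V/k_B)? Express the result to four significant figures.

0.6184

k_BT = 8.617×10⁻⁵ × 2120 K = 0.182680 eV.
Eᵢ/kT = 0, 0.859426, 1.43968, 3.41581, 3.43771.
Z = Σ gᵢe^(−Eᵢ/kT) = 2·e^(−0) + 5·e^(−0.859426) + 2·e^(−1.43968) + 1·e^(−3.41581) + 6·e^(−3.43771) = 2.00000 + 2.11703 + 0.474007 + 0.0328498 + 0.192829 = 4.81672.
⟨E⟩ = 0.124282 eV, ⟨E²⟩ = 0.0360845 eV².
C_V/k_B = (⟨E²⟩ − ⟨E⟩²)/(kT)² = (0.0360845 − 0.0154460)/0.0333720 = 0.6184.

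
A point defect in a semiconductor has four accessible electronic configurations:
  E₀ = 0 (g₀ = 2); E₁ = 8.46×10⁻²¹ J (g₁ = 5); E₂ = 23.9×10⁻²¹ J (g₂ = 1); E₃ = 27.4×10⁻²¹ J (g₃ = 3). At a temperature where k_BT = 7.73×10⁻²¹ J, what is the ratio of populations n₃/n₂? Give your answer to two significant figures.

1.9

n₃/n₂ = (g₃/g₂) exp[−(E₃−E₂)/kT] = (3/1) × exp(−(3.5 ×10⁻²¹ J)/(7.73 ×10⁻²¹ J)) = (3/1) × exp(-0.4528) = 1.9.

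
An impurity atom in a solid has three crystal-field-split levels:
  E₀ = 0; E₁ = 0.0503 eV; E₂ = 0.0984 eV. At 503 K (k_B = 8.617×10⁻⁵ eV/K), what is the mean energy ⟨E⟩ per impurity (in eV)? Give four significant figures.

0.01830 eV

k_BT = 8.617×10⁻⁵ × 503 K = 0.0433435 eV.
Eᵢ/kT = 0, 1.16050, 2.27024.
Z = Σ e^(−Eᵢ/kT) = e^(−0) + e^(−1.16050) + e^(−2.27024) = 1.00000 + 0.313329 + 0.103287 = 1.41662.
⟨E⟩ = Σ Eᵢ e^(−Eᵢ/kT) / Z = (0·1.00000 + 0.0503·0.313329 + 0.0984·0.103287) / 1.41662 = 0.01830 eV.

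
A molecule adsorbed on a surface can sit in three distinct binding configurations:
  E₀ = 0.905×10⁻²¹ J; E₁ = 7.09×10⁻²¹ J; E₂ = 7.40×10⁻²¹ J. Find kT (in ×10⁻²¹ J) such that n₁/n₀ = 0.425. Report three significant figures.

n₁/n₀ = exp[−(E₁−E₀)/kT] = 0.425.
⇒ (E₁−E₀)/kT = ln(1/0.425) = ln(2.3529) = 0.85565.
kT = 6.185 ×10⁻²¹ J / 0.85565 = 7.23 ×10⁻²¹ J.

7.23 ×10⁻²¹ J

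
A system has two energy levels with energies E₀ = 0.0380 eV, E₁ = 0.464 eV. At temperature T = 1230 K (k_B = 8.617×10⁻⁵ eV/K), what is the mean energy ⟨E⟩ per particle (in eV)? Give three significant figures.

0.0455 eV

k_BT = 8.617×10⁻⁵ × 1230 K = 0.10599 eV.
Eᵢ/kT = 0.35852, 4.3778.
Z = Σ e^(−Eᵢ/kT) = e^(−0.35852) + e^(−4.3778) = 0.69871 + 0.012553 = 0.71126.
⟨E⟩ = Σ Eᵢ e^(−Eᵢ/kT) / Z = (0.0380·0.69871 + 0.464·0.012553) / 0.71126 = 0.0455 eV.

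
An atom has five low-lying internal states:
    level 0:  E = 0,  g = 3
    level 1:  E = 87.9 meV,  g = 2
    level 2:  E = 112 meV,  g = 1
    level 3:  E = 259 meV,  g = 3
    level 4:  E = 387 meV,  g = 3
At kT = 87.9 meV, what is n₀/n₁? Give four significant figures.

n₀/n₁ = (g₀/g₁) exp[−(E₀−E₁)/kT] = (3/2) × exp(−(-87.9 meV)/(87.9 meV)) = (3/2) × exp(1.00000) = 4.077.

4.077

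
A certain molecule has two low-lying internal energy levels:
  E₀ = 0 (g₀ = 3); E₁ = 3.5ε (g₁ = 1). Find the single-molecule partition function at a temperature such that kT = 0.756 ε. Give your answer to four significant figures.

Eᵢ/kT = 0, 4.62963.
Z = Σ gᵢe^(−Eᵢ/kT) = 3·e^(−0) + 1·e^(−4.62963) = 3.00000 + 0.00975837 = 3.00976.

Z = 3.010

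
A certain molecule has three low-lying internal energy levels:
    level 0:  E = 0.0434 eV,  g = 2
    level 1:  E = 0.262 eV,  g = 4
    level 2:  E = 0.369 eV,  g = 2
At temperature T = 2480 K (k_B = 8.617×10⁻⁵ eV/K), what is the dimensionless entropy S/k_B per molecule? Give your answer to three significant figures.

k_BT = 8.617×10⁻⁵ × 2480 K = 0.21370 eV.
Eᵢ/kT = 0.20309, 1.2260, 1.7267.
Z = Σ gᵢe^(−Eᵢ/kT) = 2·e^(−0.20309) + 4·e^(−1.2260) + 2·e^(−1.7267) = 1.6324 + 1.1739 + 0.35574 = 3.1620.
⟨E⟩ = Σ EᵢPᵢ = 0.16119 eV.
S/k_B = ln Z + ⟨E⟩/kT = ln(3.1620) + 0.16119/0.21370 = 1.1512 + 0.75428 = 1.91.

1.91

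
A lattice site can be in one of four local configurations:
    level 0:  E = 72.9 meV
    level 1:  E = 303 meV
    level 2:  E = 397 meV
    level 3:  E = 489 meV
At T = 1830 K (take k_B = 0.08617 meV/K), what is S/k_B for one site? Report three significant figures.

0.911

k_BT = 0.08617 × 1830 K = 157.69 meV.
Eᵢ/kT = 0.46230, 1.9215, 2.5176, 3.1010.
Z = Σ e^(−Eᵢ/kT) = e^(−0.46230) + e^(−1.9215) + e^(−2.5176) + e^(−3.1010) = 0.62983 + 0.14639 + 0.080653 + 0.045004 = 0.90188.
⟨E⟩ = Σ EᵢPᵢ = 160.00 meV.
S/k_B = ln Z + ⟨E⟩/kT = ln(0.90188) + 160.00/157.69 = -0.10327 + 1.0146 = 0.911.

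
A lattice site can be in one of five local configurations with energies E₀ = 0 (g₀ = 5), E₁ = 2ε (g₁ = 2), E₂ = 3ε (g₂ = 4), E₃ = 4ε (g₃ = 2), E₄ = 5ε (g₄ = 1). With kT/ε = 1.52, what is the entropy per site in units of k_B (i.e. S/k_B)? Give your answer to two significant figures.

2.2

Eᵢ/kT = 0, 1.316, 1.974, 2.632, 3.289.
Z = Σ gᵢe^(−Eᵢ/kT) = 5·e^(−0) + 2·e^(−1.316) + 4·e^(−1.974) + 2·e^(−2.632) + 1·e^(−3.289) = 5.000 + 0.5364 + 0.5556 + 0.1439 + 0.03729 = 6.273.
⟨E⟩ = Σ EᵢPᵢ = 0.5582 ε.
S/k_B = ln Z + ⟨E⟩/kT = ln(6.273) + 0.5582/1.52 = 1.836 + 0.3672 = 2.2.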